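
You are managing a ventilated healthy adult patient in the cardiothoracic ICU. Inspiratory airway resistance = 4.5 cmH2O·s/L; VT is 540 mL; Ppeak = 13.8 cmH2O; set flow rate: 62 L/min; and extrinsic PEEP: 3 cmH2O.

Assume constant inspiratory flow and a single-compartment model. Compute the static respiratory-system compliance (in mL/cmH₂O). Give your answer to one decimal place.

Flow: 62 L/min ÷ 60 = 1.0333 L/s.
Equation of motion (constant flow): PIP = Vt/C + R·V̇ + PEEP.
Vt/C = PIP − R·V̇ − PEEP = 13.8 − 4.5×1.0333 − 3 = 13.8 − 4.65 − 3 = 6.15 cmH2O.
C = Vt / 6.15 = 540 / 6.15 = 87.805 mL/cmH2O.

87.8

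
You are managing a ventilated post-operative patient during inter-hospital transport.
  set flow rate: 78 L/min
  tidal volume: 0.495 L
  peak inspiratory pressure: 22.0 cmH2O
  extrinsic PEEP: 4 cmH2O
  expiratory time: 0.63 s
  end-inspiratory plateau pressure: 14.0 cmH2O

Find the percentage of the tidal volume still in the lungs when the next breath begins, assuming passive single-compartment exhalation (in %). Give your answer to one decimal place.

Flow: 78 L/min ÷ 60 = 1.3 L/s.
R = (PIP − Pplat)/V̇ = (22.0 − 14.0) / 1.3 = 8.0/1.3 = 6.154 cmH2O·s/L.
C = Vt/(Pplat − PEEP) = 495.0 / (14.0 − 4) = 495.0/10.0 = 49.5 mL/cmH2O.
τ = R × C = 6.154 × 0.0495 L/cmH2O = 0.3046 s.
Fraction remaining at end-expiration = e^(−Te/τ) = e^(−0.63/0.3046) = 0.1264 → 12.64%.

12.6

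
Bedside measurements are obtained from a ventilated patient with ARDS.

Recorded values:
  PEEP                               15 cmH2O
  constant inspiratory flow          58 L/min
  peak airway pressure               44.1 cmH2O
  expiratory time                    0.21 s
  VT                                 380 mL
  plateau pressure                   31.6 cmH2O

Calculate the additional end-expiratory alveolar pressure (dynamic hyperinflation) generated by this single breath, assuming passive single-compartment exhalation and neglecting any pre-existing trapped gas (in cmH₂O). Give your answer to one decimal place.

Flow: 58 L/min ÷ 60 = 0.9667 L/s.
R = (PIP − Pplat)/V̇ = (44.1 − 31.6) / 0.9667 = 12.5/0.9667 = 12.931 cmH2O·s/L.
C = Vt/(Pplat − PEEP) = 380.0 / (31.6 − 15) = 380.0/16.6 = 22.892 mL/cmH2O.
τ = R × C = 12.931 × 0.02289 L/cmH2O = 0.296 s.
Fraction remaining = e^(−Te/τ) = e^(−0.21/0.296) = 0.4919; trapped volume = 380.0 × 0.4919 = 186.92 mL.
Additional alveolar pressure from trapping ≈ V_trapped / C = 186.92 / 22.892 = 8.165 cmH2O.

8.2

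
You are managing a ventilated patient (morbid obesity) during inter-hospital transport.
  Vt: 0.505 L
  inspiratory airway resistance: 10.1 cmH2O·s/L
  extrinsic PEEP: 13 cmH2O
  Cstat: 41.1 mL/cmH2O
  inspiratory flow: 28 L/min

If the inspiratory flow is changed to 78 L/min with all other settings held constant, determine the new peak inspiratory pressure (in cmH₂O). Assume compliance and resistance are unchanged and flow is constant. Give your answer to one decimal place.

38.4

Flow: 28 L/min ÷ 60 = 0.4667 L/s.
New flow: 78 L/min ÷ 60 = 1.3 L/s.
PIP = Vt/C + R·V̇ + PEEP (constant-flow equation of motion).
Only the resistive term changes: ΔPIP = R × ΔV̇ = 10.1 × (1.3 − 0.4667) = 10.1 × 0.8333 = 8.416 cmH2O.
Original PIP = 505/41.1 + 10.1×0.4667 + 13 = 30.001 cmH2O; new PIP = 30.001 + (8.416) = 38.417 cmH2O.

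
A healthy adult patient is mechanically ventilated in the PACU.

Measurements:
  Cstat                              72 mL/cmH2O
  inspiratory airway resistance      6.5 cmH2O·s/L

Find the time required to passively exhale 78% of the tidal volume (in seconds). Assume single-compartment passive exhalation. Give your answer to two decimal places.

0.71

τ = R × C = 6.5 × 72 mL/cmH2O = 6.5 × 0.072 L/cmH2O = 0.468 s.
Exhaled fraction f = 1 − e^(−t/τ) → t = −τ·ln(1 − f) = −0.468·ln(0.22) = 0.7086 s.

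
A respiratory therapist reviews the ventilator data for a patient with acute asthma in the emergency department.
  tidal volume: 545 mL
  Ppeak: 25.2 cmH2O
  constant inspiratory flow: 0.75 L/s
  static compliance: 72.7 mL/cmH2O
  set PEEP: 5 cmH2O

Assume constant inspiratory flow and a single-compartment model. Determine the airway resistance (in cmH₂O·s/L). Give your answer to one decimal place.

16.9

Equation of motion (constant flow): PIP = Vt/C + R·V̇ + PEEP.
R·V̇ = PIP − Vt/C − PEEP = 25.2 − 545/72.7 − 5 = 25.2 − 7.497 − 5 = 12.703 cmH2O.
R = 12.703 / 0.75 = 16.937 cmH2O·s/L.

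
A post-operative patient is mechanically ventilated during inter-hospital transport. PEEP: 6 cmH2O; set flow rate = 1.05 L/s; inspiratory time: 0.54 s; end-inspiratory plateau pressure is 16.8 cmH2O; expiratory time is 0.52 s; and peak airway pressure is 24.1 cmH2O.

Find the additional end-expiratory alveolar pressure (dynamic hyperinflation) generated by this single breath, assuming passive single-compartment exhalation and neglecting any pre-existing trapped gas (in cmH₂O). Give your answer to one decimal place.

Vt = flow × Ti = 1.05 L/s × 0.54 s × 1000 mL/L = 567.0 mL.
R = (PIP − Pplat)/V̇ = (24.1 − 16.8) / 1.05 = 7.3/1.05 = 6.952 cmH2O·s/L.
C = Vt/(Pplat − PEEP) = 567.0 / (16.8 − 6) = 567.0/10.8 = 52.5 mL/cmH2O.
τ = R × C = 6.952 × 0.0525 L/cmH2O = 0.365 s.
Fraction remaining = e^(−Te/τ) = e^(−0.52/0.365) = 0.2406; trapped volume = 567.0 × 0.2406 = 136.42 mL.
Additional alveolar pressure from trapping ≈ V_trapped / C = 136.42 / 52.5 = 2.598 cmH2O.

2.6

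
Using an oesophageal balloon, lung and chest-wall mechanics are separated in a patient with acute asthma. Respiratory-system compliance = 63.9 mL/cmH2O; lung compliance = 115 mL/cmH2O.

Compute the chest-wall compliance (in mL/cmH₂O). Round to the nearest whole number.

144

1/Ccw = 1/Crs − 1/CL.
1/Ccw = 1/63.9 − 1/115 = 0.006954.
Ccw = 143.8 mL/cmH2O.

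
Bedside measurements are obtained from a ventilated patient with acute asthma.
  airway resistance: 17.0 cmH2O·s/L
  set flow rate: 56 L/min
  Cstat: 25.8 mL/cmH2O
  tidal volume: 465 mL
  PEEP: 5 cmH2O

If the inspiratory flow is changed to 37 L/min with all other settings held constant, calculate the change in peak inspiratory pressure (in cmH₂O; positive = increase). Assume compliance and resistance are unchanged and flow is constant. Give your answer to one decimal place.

-5.4

Flow: 56 L/min ÷ 60 = 0.9333 L/s.
New flow: 37 L/min ÷ 60 = 0.6167 L/s.
PIP = Vt/C + R·V̇ + PEEP (constant-flow equation of motion).
Only the resistive term changes: ΔPIP = R × ΔV̇ = 17.0 × (0.6167 − 0.9333) = 17.0 × -0.3166 = -5.382 cmH2O.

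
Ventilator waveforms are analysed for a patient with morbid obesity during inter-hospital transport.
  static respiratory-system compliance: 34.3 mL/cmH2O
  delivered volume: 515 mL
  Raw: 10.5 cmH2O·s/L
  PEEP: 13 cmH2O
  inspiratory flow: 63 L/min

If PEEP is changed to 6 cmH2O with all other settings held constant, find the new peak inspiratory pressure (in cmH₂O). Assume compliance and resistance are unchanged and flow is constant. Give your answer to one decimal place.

Flow: 63 L/min ÷ 60 = 1.05 L/s.
PIP = Vt/C + R·V̇ + PEEP (constant-flow equation of motion).
Only the baseline term changes: ΔPIP = ΔPEEP = 6 − 13 = -7.0 cmH2O.
Original PIP = 515/34.3 + 10.5×1.05 + 13 = 39.04 cmH2O; new PIP = 39.04 + (-7.0) = 32.04 cmH2O.

32.0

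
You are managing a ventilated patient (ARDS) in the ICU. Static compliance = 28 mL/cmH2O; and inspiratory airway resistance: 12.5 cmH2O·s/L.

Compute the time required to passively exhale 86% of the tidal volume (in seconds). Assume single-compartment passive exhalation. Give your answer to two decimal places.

τ = R × C = 12.5 × 28 mL/cmH2O = 12.5 × 0.028 L/cmH2O = 0.35 s.
Exhaled fraction f = 1 − e^(−t/τ) → t = −τ·ln(1 − f) = −0.35·ln(0.14) = 0.6881 s.

0.69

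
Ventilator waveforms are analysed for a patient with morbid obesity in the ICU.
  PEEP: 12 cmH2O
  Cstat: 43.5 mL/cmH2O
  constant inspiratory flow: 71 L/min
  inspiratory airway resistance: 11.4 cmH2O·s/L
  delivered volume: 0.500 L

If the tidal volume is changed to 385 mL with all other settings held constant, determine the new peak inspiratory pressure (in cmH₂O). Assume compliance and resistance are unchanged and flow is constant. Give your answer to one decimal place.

Flow: 71 L/min ÷ 60 = 1.1833 L/s.
PIP = Vt/C + R·V̇ + PEEP (constant-flow equation of motion).
Only the elastic term changes: ΔPIP = ΔVt / C = (385 − 500) / 43.5 = -2.644 cmH2O.
Original PIP = 500/43.5 + 11.4×1.1833 + 12 = 36.984 cmH2O; new PIP = 36.984 + (-2.644) = 34.34 cmH2O.

34.3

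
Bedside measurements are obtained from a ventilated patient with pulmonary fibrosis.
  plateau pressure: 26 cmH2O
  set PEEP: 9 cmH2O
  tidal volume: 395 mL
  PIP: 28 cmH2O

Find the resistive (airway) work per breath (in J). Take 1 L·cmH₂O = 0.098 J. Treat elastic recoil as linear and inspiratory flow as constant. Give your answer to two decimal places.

0.08

With constant inspiratory flow the resistive pressure is constant at PIP − Pplat = 28 − 26 = 2.0 cmH2O, so resistive work = 2.0 × 0.395 = 0.79 L·cmH2O.
× 0.098 J/(L·cmH2O) → 0.07742 J.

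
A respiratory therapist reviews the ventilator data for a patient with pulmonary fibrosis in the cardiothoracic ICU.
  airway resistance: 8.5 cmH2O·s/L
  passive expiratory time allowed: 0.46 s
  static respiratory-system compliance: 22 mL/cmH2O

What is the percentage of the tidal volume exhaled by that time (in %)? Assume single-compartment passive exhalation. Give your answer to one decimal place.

τ = R × C = 8.5 × 22 mL/cmH2O = 8.5 × 0.022 L/cmH2O = 0.187 s.
Passive exhalation: V(t)/V₀ = e^(−t/τ) = e^(−0.46/0.187) = 0.08544.
Fraction exhaled = 1 − 0.08544 = 0.9146 → 91.46%.

91.5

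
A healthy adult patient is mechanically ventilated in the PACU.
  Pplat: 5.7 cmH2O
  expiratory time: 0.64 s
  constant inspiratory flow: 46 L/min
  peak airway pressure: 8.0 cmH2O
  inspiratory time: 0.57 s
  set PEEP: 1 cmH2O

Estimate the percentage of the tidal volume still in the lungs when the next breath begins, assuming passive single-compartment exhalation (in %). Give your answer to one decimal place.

10.1

Flow: 46 L/min ÷ 60 = 0.7667 L/s.
Vt = flow × Ti = 0.7667 L/s × 0.57 s × 1000 mL/L = 437.02 mL.
R = (PIP − Pplat)/V̇ = (8.0 − 5.7) / 0.7667 = 2.3/0.7667 = 3.0 cmH2O·s/L.
C = Vt/(Pplat − PEEP) = 437.02 / (5.7 − 1) = 437.02/4.7 = 92.983 mL/cmH2O.
τ = R × C = 3.0 × 0.09298 L/cmH2O = 0.2789 s.
Fraction remaining at end-expiration = e^(−Te/τ) = e^(−0.64/0.2789) = 0.1008 → 10.08%.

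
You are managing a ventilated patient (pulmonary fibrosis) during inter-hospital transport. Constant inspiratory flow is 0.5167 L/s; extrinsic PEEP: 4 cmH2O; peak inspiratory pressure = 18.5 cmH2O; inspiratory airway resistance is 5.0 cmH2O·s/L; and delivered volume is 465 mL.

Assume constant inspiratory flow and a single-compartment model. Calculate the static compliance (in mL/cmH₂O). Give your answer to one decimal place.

Equation of motion (constant flow): PIP = Vt/C + R·V̇ + PEEP.
Vt/C = PIP − R·V̇ − PEEP = 18.5 − 5.0×0.5167 − 4 = 18.5 − 2.584 − 4 = 11.916 cmH2O.
C = Vt / 11.916 = 465 / 11.916 = 39.023 mL/cmH2O.

39.0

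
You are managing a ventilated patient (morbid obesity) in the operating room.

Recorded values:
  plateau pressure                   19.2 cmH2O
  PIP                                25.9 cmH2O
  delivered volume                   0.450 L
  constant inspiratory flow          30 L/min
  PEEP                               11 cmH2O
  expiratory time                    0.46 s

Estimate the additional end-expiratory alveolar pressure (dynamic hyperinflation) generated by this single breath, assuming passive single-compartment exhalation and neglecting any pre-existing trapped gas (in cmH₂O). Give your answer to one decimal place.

Flow: 30 L/min ÷ 60 = 0.5 L/s.
R = (PIP − Pplat)/V̇ = (25.9 − 19.2) / 0.5 = 6.7/0.5 = 13.4 cmH2O·s/L.
C = Vt/(Pplat − PEEP) = 450.0 / (19.2 − 11) = 450.0/8.2 = 54.878 mL/cmH2O.
τ = R × C = 13.4 × 0.05488 L/cmH2O = 0.7354 s.
Fraction remaining = e^(−Te/τ) = e^(−0.46/0.7354) = 0.535; trapped volume = 450.0 × 0.535 = 240.75 mL.
Additional alveolar pressure from trapping ≈ V_trapped / C = 240.75 / 54.878 = 4.387 cmH2O.

4.4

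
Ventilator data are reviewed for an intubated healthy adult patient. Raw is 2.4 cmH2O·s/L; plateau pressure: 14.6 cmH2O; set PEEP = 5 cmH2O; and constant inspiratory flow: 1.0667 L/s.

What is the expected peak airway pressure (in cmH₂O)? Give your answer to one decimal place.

PIP = Pplat + Raw × flow = 14.6 + 2.4 × 1.0667 = 14.6 + 2.56 = 17.16 cmH2O.

17.2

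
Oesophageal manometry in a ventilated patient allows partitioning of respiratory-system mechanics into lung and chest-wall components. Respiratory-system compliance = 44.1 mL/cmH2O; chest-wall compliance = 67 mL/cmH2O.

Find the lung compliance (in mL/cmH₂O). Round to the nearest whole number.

129

1/CL = 1/Crs − 1/Ccw.
1/CL = 1/44.1 − 1/67 = 0.00775.
CL = 129.03 mL/cmH2O.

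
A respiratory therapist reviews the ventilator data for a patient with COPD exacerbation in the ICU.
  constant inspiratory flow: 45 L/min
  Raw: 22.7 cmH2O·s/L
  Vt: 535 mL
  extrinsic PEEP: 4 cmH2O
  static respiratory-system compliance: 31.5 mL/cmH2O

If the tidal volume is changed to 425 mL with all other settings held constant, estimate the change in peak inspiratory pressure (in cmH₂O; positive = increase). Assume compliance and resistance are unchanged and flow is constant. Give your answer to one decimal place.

-3.5

PIP = Vt/C + R·V̇ + PEEP (constant-flow equation of motion).
Only the elastic term changes: ΔPIP = ΔVt / C = (425 − 535) / 31.5 = -3.492 cmH2O.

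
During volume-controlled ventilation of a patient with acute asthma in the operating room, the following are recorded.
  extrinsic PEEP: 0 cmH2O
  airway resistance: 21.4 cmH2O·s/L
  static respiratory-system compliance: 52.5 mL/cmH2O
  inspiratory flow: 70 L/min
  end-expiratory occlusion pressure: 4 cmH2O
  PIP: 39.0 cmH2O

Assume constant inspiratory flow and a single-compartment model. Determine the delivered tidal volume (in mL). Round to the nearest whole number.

Flow: 70 L/min ÷ 60 = 1.1667 L/s.
Total PEEP = 4 cmH2O (set 0 + intrinsic 4); this is the baseline alveolar pressure.
Equation of motion (constant flow): PIP = Vt/C + R·V̇ + PEEP.
Vt/C = PIP − R·V̇ − PEEP = 39.0 − 24.967 − 4 = 10.033 cmH2O.
Vt = C × 10.033 = 52.5 × 10.033 = 526.73 mL.

527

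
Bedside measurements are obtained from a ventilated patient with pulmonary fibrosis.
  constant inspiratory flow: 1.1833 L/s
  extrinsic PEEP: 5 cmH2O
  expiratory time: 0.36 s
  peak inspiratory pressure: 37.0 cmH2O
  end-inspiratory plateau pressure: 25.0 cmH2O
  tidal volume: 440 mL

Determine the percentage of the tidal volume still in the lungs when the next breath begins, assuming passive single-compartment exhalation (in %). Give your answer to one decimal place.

R = (PIP − Pplat)/V̇ = (37.0 − 25.0) / 1.1833 = 12.0/1.1833 = 10.141 cmH2O·s/L.
C = Vt/(Pplat − PEEP) = 440.0 / (25.0 − 5) = 440.0/20.0 = 22.0 mL/cmH2O.
τ = R × C = 10.141 × 0.022 L/cmH2O = 0.2231 s.
Fraction remaining at end-expiration = e^(−Te/τ) = e^(−0.36/0.2231) = 0.1992 → 19.92%.

19.9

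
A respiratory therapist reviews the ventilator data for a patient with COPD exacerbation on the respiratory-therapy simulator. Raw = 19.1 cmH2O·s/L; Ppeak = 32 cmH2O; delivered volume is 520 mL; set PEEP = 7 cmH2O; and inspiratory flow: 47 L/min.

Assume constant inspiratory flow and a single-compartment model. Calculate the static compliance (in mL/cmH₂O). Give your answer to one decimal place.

Flow: 47 L/min ÷ 60 = 0.7833 L/s.
Equation of motion (constant flow): PIP = Vt/C + R·V̇ + PEEP.
Vt/C = PIP − R·V̇ − PEEP = 32 − 19.1×0.7833 − 7 = 32 − 14.961 − 7 = 10.039 cmH2O.
C = Vt / 10.039 = 520 / 10.039 = 51.798 mL/cmH2O.

51.8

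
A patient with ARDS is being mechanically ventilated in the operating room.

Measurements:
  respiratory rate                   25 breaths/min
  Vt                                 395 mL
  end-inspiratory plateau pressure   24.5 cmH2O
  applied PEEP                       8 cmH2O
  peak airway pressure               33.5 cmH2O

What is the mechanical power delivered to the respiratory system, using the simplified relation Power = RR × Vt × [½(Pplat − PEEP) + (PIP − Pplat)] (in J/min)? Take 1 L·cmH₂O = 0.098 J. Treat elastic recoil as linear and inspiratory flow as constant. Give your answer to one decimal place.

16.7

Per-breath work = Vt × [½(Pplat−PEEP) + (PIP−Pplat)] = 0.395 × [0.5×16.5 + 9.0] = 0.395 × 17.25 = 6.814 L·cmH2O.
Power = 25 × 6.814 = 170.35 L·cmH2O/min.
× 0.098 J/(L·cmH2O) → 16.694 J/min.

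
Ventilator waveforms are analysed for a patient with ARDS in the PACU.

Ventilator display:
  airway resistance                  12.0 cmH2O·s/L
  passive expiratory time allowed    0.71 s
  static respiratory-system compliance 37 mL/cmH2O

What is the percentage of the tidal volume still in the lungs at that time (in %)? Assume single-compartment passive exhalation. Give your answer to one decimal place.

20.2

τ = R × C = 12.0 × 37 mL/cmH2O = 12.0 × 0.037 L/cmH2O = 0.444 s.
Passive exhalation: V(t)/V₀ = e^(−t/τ) = e^(−0.71/0.444) = 0.2021.
Fraction remaining = 0.2021 → 20.21%.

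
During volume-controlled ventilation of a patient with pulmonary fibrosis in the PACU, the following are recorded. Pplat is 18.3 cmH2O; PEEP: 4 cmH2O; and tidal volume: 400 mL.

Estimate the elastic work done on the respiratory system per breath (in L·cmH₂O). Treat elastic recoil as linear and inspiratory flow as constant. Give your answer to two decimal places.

Elastic work ≈ ½ × (Pplat − PEEP) × Vt = 0.5 × (18.3 − 4) × 0.400 L = 0.5 × 14.3 × 0.400 = 2.86 L·cmH2O.

2.86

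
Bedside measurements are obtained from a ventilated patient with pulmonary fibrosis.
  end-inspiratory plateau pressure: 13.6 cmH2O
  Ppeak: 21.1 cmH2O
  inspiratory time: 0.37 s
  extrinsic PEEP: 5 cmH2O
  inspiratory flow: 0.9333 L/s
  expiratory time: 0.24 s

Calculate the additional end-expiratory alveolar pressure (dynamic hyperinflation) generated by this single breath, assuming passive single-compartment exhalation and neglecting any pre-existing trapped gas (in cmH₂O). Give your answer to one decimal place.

4.1

Vt = flow × Ti = 0.9333 L/s × 0.37 s × 1000 mL/L = 345.32 mL.
R = (PIP − Pplat)/V̇ = (21.1 − 13.6) / 0.9333 = 7.5/0.9333 = 8.036 cmH2O·s/L.
C = Vt/(Pplat − PEEP) = 345.32 / (13.6 − 5) = 345.32/8.6 = 40.153 mL/cmH2O.
τ = R × C = 8.036 × 0.04015 L/cmH2O = 0.3226 s.
Fraction remaining = e^(−Te/τ) = e^(−0.24/0.3226) = 0.4752; trapped volume = 345.32 × 0.4752 = 164.1 mL.
Additional alveolar pressure from trapping ≈ V_trapped / C = 164.1 / 40.153 = 4.087 cmH2O.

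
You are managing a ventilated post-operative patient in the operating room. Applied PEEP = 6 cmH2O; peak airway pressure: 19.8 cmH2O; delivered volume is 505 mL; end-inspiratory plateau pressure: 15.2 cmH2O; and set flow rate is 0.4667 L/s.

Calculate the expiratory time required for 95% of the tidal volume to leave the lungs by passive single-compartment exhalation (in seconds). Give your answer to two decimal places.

R = (PIP − Pplat)/V̇ = (19.8 − 15.2) / 0.4667 = 4.6/0.4667 = 9.856 cmH2O·s/L.
C = Vt/(Pplat − PEEP) = 505.0 / (15.2 − 6) = 505.0/9.2 = 54.891 mL/cmH2O.
τ = R × C = 9.856 × 0.05489 L/cmH2O = 0.541 s.
t = −τ·ln(1 − 0.95) = −0.541·ln(0.05) = 1.621 s.

1.62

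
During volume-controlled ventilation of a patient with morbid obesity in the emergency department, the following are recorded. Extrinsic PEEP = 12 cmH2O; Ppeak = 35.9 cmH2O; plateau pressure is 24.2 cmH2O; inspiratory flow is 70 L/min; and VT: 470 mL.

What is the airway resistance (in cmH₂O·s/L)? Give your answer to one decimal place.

10.0

Flow: 70 L/min ÷ 60 = 1.1667 L/s.
Raw = (PIP − Pplat) / flow = (35.9 − 24.2) / 1.1667 = 11.7 / 1.1667 = 10.028 cmH2O·s/L.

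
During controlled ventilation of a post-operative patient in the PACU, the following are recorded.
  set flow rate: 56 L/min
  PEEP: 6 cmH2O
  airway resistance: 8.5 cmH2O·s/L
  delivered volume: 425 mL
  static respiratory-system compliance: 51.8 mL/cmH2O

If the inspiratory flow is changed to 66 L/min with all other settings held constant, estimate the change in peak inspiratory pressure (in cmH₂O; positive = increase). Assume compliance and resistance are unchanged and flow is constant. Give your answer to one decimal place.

Flow: 56 L/min ÷ 60 = 0.9333 L/s.
New flow: 66 L/min ÷ 60 = 1.1 L/s.
PIP = Vt/C + R·V̇ + PEEP (constant-flow equation of motion).
Only the resistive term changes: ΔPIP = R × ΔV̇ = 8.5 × (1.1 − 0.9333) = 8.5 × 0.1667 = 1.417 cmH2O.

1.4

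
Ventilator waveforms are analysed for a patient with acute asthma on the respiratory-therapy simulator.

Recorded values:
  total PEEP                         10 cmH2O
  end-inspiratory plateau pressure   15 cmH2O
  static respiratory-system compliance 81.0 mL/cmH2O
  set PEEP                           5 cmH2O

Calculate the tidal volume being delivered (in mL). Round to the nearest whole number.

405

End-expiratory occlusion gives total PEEP = 10 cmH2O (intrinsic PEEP = 10 − 5 = 5). Use total PEEP for the elastic gradient.
Vt = Cstat × (Pplat − PEEPtotal) = 81.0 × (15 − 10) = 81.0 × 5.0 = 405.0 mL.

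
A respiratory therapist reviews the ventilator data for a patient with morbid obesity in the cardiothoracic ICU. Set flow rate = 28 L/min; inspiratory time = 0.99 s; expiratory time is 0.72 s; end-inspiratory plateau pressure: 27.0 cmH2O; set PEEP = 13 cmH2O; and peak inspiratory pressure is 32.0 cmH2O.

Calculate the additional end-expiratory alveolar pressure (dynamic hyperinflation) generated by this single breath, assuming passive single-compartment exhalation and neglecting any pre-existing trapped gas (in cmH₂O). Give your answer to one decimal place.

1.8

Flow: 28 L/min ÷ 60 = 0.4667 L/s.
Vt = flow × Ti = 0.4667 L/s × 0.99 s × 1000 mL/L = 462.03 mL.
R = (PIP − Pplat)/V̇ = (32.0 − 27.0) / 0.4667 = 5.0/0.4667 = 10.714 cmH2O·s/L.
C = Vt/(Pplat − PEEP) = 462.03 / (27.0 − 13) = 462.03/14.0 = 33.002 mL/cmH2O.
τ = R × C = 10.714 × 0.033 L/cmH2O = 0.3536 s.
Fraction remaining = e^(−Te/τ) = e^(−0.72/0.3536) = 0.1305; trapped volume = 462.03 × 0.1305 = 60.295 mL.
Additional alveolar pressure from trapping ≈ V_trapped / C = 60.295 / 33.002 = 1.827 cmH2O.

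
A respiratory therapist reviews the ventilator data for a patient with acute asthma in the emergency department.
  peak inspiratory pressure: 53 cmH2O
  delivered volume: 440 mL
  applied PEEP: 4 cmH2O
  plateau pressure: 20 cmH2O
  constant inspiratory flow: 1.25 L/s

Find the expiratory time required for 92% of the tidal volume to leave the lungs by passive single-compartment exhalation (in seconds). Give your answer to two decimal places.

1.83

R = (PIP − Pplat)/V̇ = (53 − 20) / 1.25 = 33.0/1.25 = 26.4 cmH2O·s/L.
C = Vt/(Pplat − PEEP) = 440.0 / (20 − 4) = 440.0/16.0 = 27.5 mL/cmH2O.
τ = R × C = 26.4 × 0.0275 L/cmH2O = 0.726 s.
t = −τ·ln(1 − 0.92) = −0.726·ln(0.08) = 1.834 s.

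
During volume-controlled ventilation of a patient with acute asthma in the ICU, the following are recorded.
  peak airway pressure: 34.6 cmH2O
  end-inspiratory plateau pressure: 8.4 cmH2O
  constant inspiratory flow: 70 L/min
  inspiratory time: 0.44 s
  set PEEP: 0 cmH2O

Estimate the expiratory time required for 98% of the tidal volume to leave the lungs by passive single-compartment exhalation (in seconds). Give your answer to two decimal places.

5.37

Flow: 70 L/min ÷ 60 = 1.1667 L/s.
Vt = flow × Ti = 1.1667 L/s × 0.44 s × 1000 mL/L = 513.35 mL.
R = (PIP − Pplat)/V̇ = (34.6 − 8.4) / 1.1667 = 26.2/1.1667 = 22.457 cmH2O·s/L.
C = Vt/(Pplat − PEEP) = 513.35 / (8.4 − 0) = 513.35/8.4 = 61.113 mL/cmH2O.
τ = R × C = 22.457 × 0.06111 L/cmH2O = 1.372 s.
t = −τ·ln(1 − 0.98) = −1.372·ln(0.02) = 5.367 s.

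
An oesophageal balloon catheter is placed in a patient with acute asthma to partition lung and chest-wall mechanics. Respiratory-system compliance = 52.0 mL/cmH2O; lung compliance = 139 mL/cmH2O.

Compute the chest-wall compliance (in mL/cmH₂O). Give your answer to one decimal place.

83.1

1/Ccw = 1/Crs − 1/CL.
1/Ccw = 1/52.0 − 1/139 = 0.01204.
Ccw = 83.056 mL/cmH2O.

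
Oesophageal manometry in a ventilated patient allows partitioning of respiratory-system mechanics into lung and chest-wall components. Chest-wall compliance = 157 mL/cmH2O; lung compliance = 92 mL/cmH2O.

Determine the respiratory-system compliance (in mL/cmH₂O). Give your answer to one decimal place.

Lung and chest wall are elastances in series: 1/Crs = 1/CL + 1/Ccw.
1/Crs = 1/92 + 1/157 = 0.01724.
Crs = 58.005 mL/cmH2O.

58.0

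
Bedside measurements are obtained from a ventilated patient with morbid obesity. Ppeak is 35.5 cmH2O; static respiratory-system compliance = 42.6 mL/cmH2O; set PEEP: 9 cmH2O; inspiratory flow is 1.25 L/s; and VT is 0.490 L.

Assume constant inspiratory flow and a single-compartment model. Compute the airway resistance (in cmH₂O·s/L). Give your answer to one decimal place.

Equation of motion (constant flow): PIP = Vt/C + R·V̇ + PEEP.
R·V̇ = PIP − Vt/C − PEEP = 35.5 − 490/42.6 − 9 = 35.5 − 11.502 − 9 = 14.998 cmH2O.
R = 14.998 / 1.25 = 11.998 cmH2O·s/L.

12.0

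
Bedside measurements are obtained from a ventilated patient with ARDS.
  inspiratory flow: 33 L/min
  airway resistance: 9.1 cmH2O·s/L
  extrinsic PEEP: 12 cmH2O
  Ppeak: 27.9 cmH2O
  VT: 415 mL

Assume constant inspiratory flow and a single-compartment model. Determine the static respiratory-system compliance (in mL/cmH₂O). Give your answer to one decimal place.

Flow: 33 L/min ÷ 60 = 0.55 L/s.
Equation of motion (constant flow): PIP = Vt/C + R·V̇ + PEEP.
Vt/C = PIP − R·V̇ − PEEP = 27.9 − 9.1×0.55 − 12 = 27.9 − 5.005 − 12 = 10.895 cmH2O.
C = Vt / 10.895 = 415 / 10.895 = 38.091 mL/cmH2O.

38.1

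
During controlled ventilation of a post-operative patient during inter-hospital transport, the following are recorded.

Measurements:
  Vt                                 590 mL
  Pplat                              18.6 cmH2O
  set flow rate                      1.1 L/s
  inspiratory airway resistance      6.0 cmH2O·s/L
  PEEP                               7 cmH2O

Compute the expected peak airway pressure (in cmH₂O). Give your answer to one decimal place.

PIP = Pplat + Raw × flow = 18.6 + 6.0 × 1.1 = 18.6 + 6.6 = 25.2 cmH2O.

25.2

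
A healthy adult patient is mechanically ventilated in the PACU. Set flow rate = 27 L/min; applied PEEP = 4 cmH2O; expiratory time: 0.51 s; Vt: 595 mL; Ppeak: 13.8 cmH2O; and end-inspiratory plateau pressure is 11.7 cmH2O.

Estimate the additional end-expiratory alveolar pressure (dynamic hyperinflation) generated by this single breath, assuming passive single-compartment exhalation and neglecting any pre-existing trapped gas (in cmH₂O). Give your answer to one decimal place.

Flow: 27 L/min ÷ 60 = 0.45 L/s.
R = (PIP − Pplat)/V̇ = (13.8 − 11.7) / 0.45 = 2.1/0.45 = 4.667 cmH2O·s/L.
C = Vt/(Pplat − PEEP) = 595.0 / (11.7 − 4) = 595.0/7.7 = 77.273 mL/cmH2O.
τ = R × C = 4.667 × 0.07727 L/cmH2O = 0.3606 s.
Fraction remaining = e^(−Te/τ) = e^(−0.51/0.3606) = 0.2431; trapped volume = 595.0 × 0.2431 = 144.64 mL.
Additional alveolar pressure from trapping ≈ V_trapped / C = 144.64 / 77.273 = 1.872 cmH2O.

1.9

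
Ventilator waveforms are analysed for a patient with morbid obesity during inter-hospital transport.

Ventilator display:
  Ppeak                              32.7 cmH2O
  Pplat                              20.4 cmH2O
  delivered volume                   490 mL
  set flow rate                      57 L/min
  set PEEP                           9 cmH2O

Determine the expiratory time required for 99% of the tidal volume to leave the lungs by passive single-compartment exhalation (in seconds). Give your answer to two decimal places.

2.56

Flow: 57 L/min ÷ 60 = 0.95 L/s.
R = (PIP − Pplat)/V̇ = (32.7 − 20.4) / 0.95 = 12.3/0.95 = 12.947 cmH2O·s/L.
C = Vt/(Pplat − PEEP) = 490.0 / (20.4 − 9) = 490.0/11.4 = 42.982 mL/cmH2O.
τ = R × C = 12.947 × 0.04298 L/cmH2O = 0.5565 s.
t = −τ·ln(1 − 0.99) = −0.5565·ln(0.01) = 2.563 s.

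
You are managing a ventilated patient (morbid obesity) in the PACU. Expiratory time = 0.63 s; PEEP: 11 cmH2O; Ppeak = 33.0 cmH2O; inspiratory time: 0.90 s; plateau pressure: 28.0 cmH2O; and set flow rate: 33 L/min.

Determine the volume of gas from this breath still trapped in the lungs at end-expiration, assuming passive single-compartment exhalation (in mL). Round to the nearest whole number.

46

Flow: 33 L/min ÷ 60 = 0.55 L/s.
Vt = flow × Ti = 0.55 L/s × 0.90 s × 1000 mL/L = 495.0 mL.
R = (PIP − Pplat)/V̇ = (33.0 − 28.0) / 0.55 = 5.0/0.55 = 9.091 cmH2O·s/L.
C = Vt/(Pplat − PEEP) = 495.0 / (28.0 − 11) = 495.0/17.0 = 29.118 mL/cmH2O.
τ = R × C = 9.091 × 0.02912 L/cmH2O = 0.2647 s.
Fraction remaining = e^(−Te/τ) = e^(−0.63/0.2647) = 0.09255.
Trapped volume = 495.0 × 0.09255 = 45.812 mL.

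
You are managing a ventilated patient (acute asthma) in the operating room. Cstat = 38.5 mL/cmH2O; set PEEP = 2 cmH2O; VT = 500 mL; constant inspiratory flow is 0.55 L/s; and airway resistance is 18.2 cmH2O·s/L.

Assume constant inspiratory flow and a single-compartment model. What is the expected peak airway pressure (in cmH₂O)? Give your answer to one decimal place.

25.0

Equation of motion (constant flow): PIP = Vt/C + R·V̇ + PEEP.
PIP = 500/38.5 + 18.2×0.55 + 2 = 12.987 + 10.01 + 2 = 24.997 cmH2O.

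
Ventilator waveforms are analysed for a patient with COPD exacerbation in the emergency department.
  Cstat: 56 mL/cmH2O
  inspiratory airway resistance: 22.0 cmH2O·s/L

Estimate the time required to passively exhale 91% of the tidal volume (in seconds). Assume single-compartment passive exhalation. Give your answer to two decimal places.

2.97

τ = R × C = 22.0 × 56 mL/cmH2O = 22.0 × 0.056 L/cmH2O = 1.232 s.
Exhaled fraction f = 1 − e^(−t/τ) → t = −τ·ln(1 − f) = −1.232·ln(0.09) = 2.967 s.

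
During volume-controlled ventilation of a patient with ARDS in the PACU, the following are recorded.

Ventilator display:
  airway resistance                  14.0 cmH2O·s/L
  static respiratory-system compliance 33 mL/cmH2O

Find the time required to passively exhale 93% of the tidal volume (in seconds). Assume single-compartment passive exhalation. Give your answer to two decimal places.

1.23

τ = R × C = 14.0 × 33 mL/cmH2O = 14.0 × 0.033 L/cmH2O = 0.462 s.
Exhaled fraction f = 1 − e^(−t/τ) → t = −τ·ln(1 − f) = −0.462·ln(0.07) = 1.229 s.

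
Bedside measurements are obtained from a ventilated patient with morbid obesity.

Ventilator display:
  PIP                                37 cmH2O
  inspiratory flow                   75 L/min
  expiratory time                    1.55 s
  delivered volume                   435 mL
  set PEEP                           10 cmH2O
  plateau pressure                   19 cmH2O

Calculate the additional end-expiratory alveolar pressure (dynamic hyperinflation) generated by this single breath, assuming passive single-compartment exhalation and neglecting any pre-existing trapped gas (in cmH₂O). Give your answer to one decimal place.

1.0

Flow: 75 L/min ÷ 60 = 1.25 L/s.
R = (PIP − Pplat)/V̇ = (37 − 19) / 1.25 = 18.0/1.25 = 14.4 cmH2O·s/L.
C = Vt/(Pplat − PEEP) = 435.0 / (19 − 10) = 435.0/9.0 = 48.333 mL/cmH2O.
τ = R × C = 14.4 × 0.04833 L/cmH2O = 0.696 s.
Fraction remaining = e^(−Te/τ) = e^(−1.55/0.696) = 0.1079; trapped volume = 435.0 × 0.1079 = 46.937 mL.
Additional alveolar pressure from trapping ≈ V_trapped / C = 46.937 / 48.333 = 0.9711 cmH2O.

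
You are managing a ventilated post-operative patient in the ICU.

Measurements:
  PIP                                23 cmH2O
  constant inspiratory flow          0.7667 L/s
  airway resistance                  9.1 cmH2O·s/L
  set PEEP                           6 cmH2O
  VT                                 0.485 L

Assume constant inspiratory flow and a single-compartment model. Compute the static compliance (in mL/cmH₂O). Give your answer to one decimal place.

Equation of motion (constant flow): PIP = Vt/C + R·V̇ + PEEP.
Vt/C = PIP − R·V̇ − PEEP = 23 − 9.1×0.7667 − 6 = 23 − 6.977 − 6 = 10.023 cmH2O.
C = Vt / 10.023 = 485 / 10.023 = 48.389 mL/cmH2O.

48.4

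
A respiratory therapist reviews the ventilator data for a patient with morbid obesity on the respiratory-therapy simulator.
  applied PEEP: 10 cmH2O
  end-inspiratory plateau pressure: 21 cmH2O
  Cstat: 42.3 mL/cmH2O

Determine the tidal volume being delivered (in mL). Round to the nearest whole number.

465

Vt = Cstat × (Pplat − PEEP) = 42.3 × (21 − 10) = 42.3 × 11.0 = 465.3 mL.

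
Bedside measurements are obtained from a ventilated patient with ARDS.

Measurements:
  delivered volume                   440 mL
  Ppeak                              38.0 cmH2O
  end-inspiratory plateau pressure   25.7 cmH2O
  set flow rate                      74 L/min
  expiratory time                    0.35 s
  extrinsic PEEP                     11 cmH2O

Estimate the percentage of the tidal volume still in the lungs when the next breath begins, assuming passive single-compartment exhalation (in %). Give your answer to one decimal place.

31.0

Flow: 74 L/min ÷ 60 = 1.2333 L/s.
R = (PIP − Pplat)/V̇ = (38.0 − 25.7) / 1.2333 = 12.3/1.2333 = 9.973 cmH2O·s/L.
C = Vt/(Pplat − PEEP) = 440.0 / (25.7 − 11) = 440.0/14.7 = 29.932 mL/cmH2O.
τ = R × C = 9.973 × 0.02993 L/cmH2O = 0.2985 s.
Fraction remaining at end-expiration = e^(−Te/τ) = e^(−0.35/0.2985) = 0.3096 → 30.96%.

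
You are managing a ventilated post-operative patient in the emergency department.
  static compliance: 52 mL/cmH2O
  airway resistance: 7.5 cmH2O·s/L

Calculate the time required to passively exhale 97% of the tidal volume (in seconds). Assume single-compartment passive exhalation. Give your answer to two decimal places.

1.37

τ = R × C = 7.5 × 52 mL/cmH2O = 7.5 × 0.052 L/cmH2O = 0.39 s.
Exhaled fraction f = 1 − e^(−t/τ) → t = −τ·ln(1 − f) = −0.39·ln(0.03) = 1.368 s.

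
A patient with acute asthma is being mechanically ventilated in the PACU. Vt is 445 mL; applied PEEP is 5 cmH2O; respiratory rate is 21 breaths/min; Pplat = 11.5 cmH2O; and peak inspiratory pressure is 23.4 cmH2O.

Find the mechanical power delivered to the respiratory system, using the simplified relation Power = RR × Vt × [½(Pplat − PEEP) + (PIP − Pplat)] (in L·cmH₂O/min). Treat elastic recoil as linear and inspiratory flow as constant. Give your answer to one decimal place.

141.6

Per-breath work = Vt × [½(Pplat−PEEP) + (PIP−Pplat)] = 0.445 × [0.5×6.5 + 11.9] = 0.445 × 15.15 = 6.742 L·cmH2O.
Power = 21 × 6.742 = 141.58 L·cmH2O/min.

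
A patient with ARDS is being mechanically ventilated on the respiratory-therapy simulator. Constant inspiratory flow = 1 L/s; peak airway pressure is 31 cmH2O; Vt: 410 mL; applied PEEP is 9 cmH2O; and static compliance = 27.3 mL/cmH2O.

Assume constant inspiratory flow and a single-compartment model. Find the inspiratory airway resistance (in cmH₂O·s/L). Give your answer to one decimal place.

Equation of motion (constant flow): PIP = Vt/C + R·V̇ + PEEP.
R·V̇ = PIP − Vt/C − PEEP = 31 − 410/27.3 − 9 = 31 − 15.018 − 9 = 6.982 cmH2O.
R = 6.982 / 1 = 6.982 cmH2O·s/L.

7.0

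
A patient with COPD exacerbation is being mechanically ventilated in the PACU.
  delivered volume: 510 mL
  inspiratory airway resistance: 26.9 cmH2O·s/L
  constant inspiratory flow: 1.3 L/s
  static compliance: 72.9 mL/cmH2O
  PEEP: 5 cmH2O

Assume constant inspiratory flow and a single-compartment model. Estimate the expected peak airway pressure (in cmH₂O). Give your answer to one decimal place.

Equation of motion (constant flow): PIP = Vt/C + R·V̇ + PEEP.
PIP = 510/72.9 + 26.9×1.3 + 5 = 6.996 + 34.97 + 5 = 46.966 cmH2O.

47.0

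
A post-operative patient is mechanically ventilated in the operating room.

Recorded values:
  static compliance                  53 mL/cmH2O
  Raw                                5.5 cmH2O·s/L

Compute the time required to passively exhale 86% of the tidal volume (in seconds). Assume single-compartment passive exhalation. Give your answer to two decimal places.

τ = R × C = 5.5 × 53 mL/cmH2O = 5.5 × 0.053 L/cmH2O = 0.2915 s.
Exhaled fraction f = 1 − e^(−t/τ) → t = −τ·ln(1 − f) = −0.2915·ln(0.14) = 0.5731 s.

0.57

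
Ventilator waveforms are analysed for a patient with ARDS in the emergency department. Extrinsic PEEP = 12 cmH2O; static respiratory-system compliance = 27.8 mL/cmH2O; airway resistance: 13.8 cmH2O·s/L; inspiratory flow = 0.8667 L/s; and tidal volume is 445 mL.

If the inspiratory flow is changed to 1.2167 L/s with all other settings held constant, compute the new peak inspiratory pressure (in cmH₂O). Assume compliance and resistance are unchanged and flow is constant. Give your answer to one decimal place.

44.8

PIP = Vt/C + R·V̇ + PEEP (constant-flow equation of motion).
Only the resistive term changes: ΔPIP = R × ΔV̇ = 13.8 × (1.2167 − 0.8667) = 13.8 × 0.35 = 4.83 cmH2O.
Original PIP = 445/27.8 + 13.8×0.8667 + 12 = 39.968 cmH2O; new PIP = 39.968 + (4.83) = 44.798 cmH2O.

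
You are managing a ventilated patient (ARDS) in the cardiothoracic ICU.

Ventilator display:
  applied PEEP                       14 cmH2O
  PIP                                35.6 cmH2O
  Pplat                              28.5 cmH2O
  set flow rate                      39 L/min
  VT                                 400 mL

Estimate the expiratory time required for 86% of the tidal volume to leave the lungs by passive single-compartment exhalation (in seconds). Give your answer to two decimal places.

0.59

Flow: 39 L/min ÷ 60 = 0.65 L/s.
R = (PIP − Pplat)/V̇ = (35.6 − 28.5) / 0.65 = 7.1/0.65 = 10.923 cmH2O·s/L.
C = Vt/(Pplat − PEEP) = 400.0 / (28.5 − 14) = 400.0/14.5 = 27.586 mL/cmH2O.
τ = R × C = 10.923 × 0.02759 L/cmH2O = 0.3014 s.
t = −τ·ln(1 − 0.86) = −0.3014·ln(0.14) = 0.5926 s.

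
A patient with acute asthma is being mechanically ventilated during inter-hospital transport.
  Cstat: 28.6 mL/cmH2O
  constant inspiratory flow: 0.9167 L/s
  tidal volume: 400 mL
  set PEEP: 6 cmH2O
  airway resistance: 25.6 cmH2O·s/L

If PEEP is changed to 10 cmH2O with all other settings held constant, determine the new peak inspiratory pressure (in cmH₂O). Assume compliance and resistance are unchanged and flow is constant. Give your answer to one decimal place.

47.5

PIP = Vt/C + R·V̇ + PEEP (constant-flow equation of motion).
Only the baseline term changes: ΔPIP = ΔPEEP = 10 − 6 = 4.0 cmH2O.
Original PIP = 400/28.6 + 25.6×0.9167 + 6 = 43.454 cmH2O; new PIP = 43.454 + (4.0) = 47.454 cmH2O.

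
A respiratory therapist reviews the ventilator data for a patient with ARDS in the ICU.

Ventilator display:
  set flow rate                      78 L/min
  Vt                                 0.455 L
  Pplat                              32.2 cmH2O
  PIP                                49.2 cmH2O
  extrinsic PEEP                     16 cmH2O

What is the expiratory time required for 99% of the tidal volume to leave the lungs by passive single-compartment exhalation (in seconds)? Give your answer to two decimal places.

Flow: 78 L/min ÷ 60 = 1.3 L/s.
R = (PIP − Pplat)/V̇ = (49.2 − 32.2) / 1.3 = 17.0/1.3 = 13.077 cmH2O·s/L.
C = Vt/(Pplat − PEEP) = 455.0 / (32.2 − 16) = 455.0/16.2 = 28.086 mL/cmH2O.
τ = R × C = 13.077 × 0.02809 L/cmH2O = 0.3673 s.
t = −τ·ln(1 − 0.99) = −0.3673·ln(0.01) = 1.691 s.

1.69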